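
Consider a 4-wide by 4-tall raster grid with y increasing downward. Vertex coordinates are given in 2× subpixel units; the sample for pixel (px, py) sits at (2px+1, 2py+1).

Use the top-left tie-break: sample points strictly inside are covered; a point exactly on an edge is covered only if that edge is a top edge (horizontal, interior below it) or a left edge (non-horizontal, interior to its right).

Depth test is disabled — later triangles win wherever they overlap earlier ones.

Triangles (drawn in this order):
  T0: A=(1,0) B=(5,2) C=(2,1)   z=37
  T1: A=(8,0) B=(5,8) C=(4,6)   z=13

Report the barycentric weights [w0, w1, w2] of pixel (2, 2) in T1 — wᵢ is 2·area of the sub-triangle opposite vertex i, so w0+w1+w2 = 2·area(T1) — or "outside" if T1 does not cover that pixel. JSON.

T0:
  2·area = 2
  edge (1, 0)→(5, 2): d=(4,2) right/bottom  bias=-1
  edge (5, 2)→(2, 1): d=(-3,-1) top-left  bias=+0
  edge (2, 1)→(1, 0): d=(-1,-1) top-left  bias=+0
    (1,0)@(3, 1): e=[0,1,1] → ·  [on edge]
    (3,1)@(7, 3): e=[0,-1,3] → ·  [on edge]
  covered (0 px):
    · · · ·
    · · · ·
    · · · ·
    · · · ·
T1:
  2·area = 14
  edge (8, 0)→(5, 8): d=(-3,8) right/bottom  bias=-1
  edge (5, 8)→(4, 6): d=(-1,-2) top-left  bias=+0
  edge (4, 6)→(8, 0): d=(4,-6) top-left  bias=+0
    (2,2)@(5, 5): e=[9,3,2] → █
    (3,2)@(7, 5): e=[-7,7,14] → ·
    (2,3)@(5, 7): e=[3,1,10] → █
    (3,3)@(7, 7): e=[-13,5,22] → ·
  covered (2 px):
    · · · ·
    · · · ·
    · · █ ·
    · · █ ·

Final: [3,2,9]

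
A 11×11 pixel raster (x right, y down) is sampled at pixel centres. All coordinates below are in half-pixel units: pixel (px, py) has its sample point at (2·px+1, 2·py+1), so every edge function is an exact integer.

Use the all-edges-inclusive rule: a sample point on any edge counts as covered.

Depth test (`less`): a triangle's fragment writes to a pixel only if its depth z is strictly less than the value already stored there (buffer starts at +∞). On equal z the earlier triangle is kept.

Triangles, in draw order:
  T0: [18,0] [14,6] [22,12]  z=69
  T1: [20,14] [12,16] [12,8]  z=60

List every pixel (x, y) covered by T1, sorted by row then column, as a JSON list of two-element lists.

T0:
  2·area = 72  (B↔C swapped to make it positive)
  edge (18, 0)→(22, 12): d=(4,12) inclusive
  edge (22, 12)→(14, 6): d=(-8,-6) inclusive
  edge (14, 6)→(18, 0): d=(4,-6) inclusive
    (8,1)@(17, 3): e=[24,42,6] → █
    (9,1)@(19, 3): e=[0,54,18] → █  [on edge]
    (10,1)@(21, 3): e=[-24,66,30] → ·
    (7,2)@(15, 5): e=[56,14,2] → █
    (10,2)@(21, 5): e=[-16,50,38] → ·
    (7,3)@(15, 7): e=[64,-2,10] → ·
    (8,3)@(17, 7): e=[40,10,22] → █
    (10,3)@(21, 7): e=[-8,34,46] → ·
    (8,4)@(17, 9): e=[48,-6,30] → ·
    (9,4)@(19, 9): e=[24,6,42] → █
    (10,4)@(21, 9): e=[0,18,54] → █  [on edge]
    (9,5)@(19, 11): e=[32,-10,50] → ·
  covered (10 px):
    · · · · · · · · · · ·
    · · · · · · · · █ █ ·
    · · · · · · · █ █ █ ·
    · · · · · · · · █ █ ·
    · · · · · · · · · █ █
    · · · · · · · · · · █
    · · · · · · · · · · ·
    · · · · · · · · · · ·
    · · · · · · · · · · ·
    · · · · · · · · · · ·
    · · · · · · · · · · ·
T1:
  2·area = 64
  edge (20, 14)→(12, 16): d=(-8,2) inclusive
  edge (12, 16)→(12, 8): d=(0,-8) inclusive
  edge (12, 8)→(20, 14): d=(8,6) inclusive
    (6,4)@(13, 9): e=[54,8,2] → █
    (7,4)@(15, 9): e=[50,24,-10] → ·
    (6,5)@(13, 11): e=[38,8,18] → █
    (7,5)@(15, 11): e=[34,24,6] → █
    (8,5)@(17, 11): e=[30,40,-6] → ·
    (6,6)@(13, 13): e=[22,8,34] → █
    (8,6)@(17, 13): e=[14,40,10] → █
    (9,6)@(19, 13): e=[10,56,-2] → ·
    (6,7)@(13, 15): e=[6,8,50] → █
    (8,7)@(17, 15): e=[-2,40,26] → ·
    (6,8)@(13, 17): e=[-10,8,66] → ·
    (7,8)@(15, 17): e=[-14,24,54] → ·
  covered (8 px):
    · · · · · · · · · · ·
    · · · · · · · · · · ·
    · · · · · · · · · · ·
    · · · · · · · · · · ·
    · · · · · · █ · · · ·
    · · · · · · █ █ · · ·
    · · · · · · █ █ █ · ·
    · · · · · · █ █ · · ·
    · · · · · · · · · · ·
    · · · · · · · · · · ·
    · · · · · · · · · · ·

Final: [[6,4],[6,5],[7,5],[6,6],[7,6],[8,6],[6,7],[7,7]]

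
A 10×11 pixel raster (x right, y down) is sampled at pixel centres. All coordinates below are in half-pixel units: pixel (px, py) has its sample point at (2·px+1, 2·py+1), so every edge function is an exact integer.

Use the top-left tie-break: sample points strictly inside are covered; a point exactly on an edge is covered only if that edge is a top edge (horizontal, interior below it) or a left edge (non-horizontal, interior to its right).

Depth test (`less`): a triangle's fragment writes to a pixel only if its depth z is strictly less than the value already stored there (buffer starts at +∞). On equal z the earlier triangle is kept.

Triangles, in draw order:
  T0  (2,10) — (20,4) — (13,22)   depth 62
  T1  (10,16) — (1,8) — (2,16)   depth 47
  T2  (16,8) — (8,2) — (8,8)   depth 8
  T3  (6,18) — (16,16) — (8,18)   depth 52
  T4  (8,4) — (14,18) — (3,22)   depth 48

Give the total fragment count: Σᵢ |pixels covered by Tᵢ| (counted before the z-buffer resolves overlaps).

T0:
  2·area = 282
  edge (2, 10)→(20, 4): d=(18,-6) top-left  bias=+0
  edge (20, 4)→(13, 22): d=(-7,18) right/bottom  bias=-1
  edge (13, 22)→(2, 10): d=(-11,-12) top-left  bias=+0
    (8,2)@(17, 5): e=[0,47,235] → █  [on edge]
    (9,2)@(19, 5): e=[12,11,259] → █
    (5,3)@(11, 7): e=[0,141,141] → █  [on edge]
    (6,3)@(13, 7): e=[12,105,165] → █
    (7,3)@(15, 7): e=[24,69,189] → █
    (9,3)@(19, 7): e=[48,-3,237] → ·
    (2,4)@(5, 9): e=[0,235,47] → █  [on edge]
    (3,4)@(7, 9): e=[12,199,71] → █
    (4,4)@(9, 9): e=[24,163,95] → █
    (9,4)@(19, 9): e=[84,-17,215] → ·
    (1,5)@(3, 11): e=[24,257,1] → █
    (9,5)@(19, 11): e=[120,-31,193] → ·
  covered (38 px):
    · · · · · · · · · ·
    · · · · · · · · · ·
    · · · · · · · · █ █
    · · · · · █ █ █ █ ·
    · · █ █ █ █ █ █ █ ·
    · █ █ █ █ █ █ █ █ ·
    · · █ █ █ █ █ █ · ·
    · · · █ █ █ █ █ · ·
    · · · · █ █ █ · · ·
    · · · · · █ █ · · ·
    · · · · · · █ · · ·
T1:
  2·area = 64  (B↔C swapped to make it positive)
  edge (10, 16)→(2, 16): d=(-8,0) right/bottom  bias=-1
  edge (2, 16)→(1, 8): d=(-1,-8) top-left  bias=+0
  edge (1, 8)→(10, 16): d=(9,8) right/bottom  bias=-1
    (1,5)@(3, 11): e=[40,13,11] → █
    (2,5)@(5, 11): e=[40,29,-5] → ·
    (1,6)@(3, 13): e=[24,11,29] → █
    (2,6)@(5, 13): e=[24,27,13] → █
    (3,6)@(7, 13): e=[24,43,-3] → ·
    (1,7)@(3, 15): e=[8,9,47] → █
    (3,7)@(7, 15): e=[8,41,15] → █
    (4,7)@(9, 15): e=[8,57,-1] → ·
    (1,8)@(3, 17): e=[-8,7,65] → ·
    (2,8)@(5, 17): e=[-8,23,49] → ·
    (3,8)@(7, 17): e=[-8,39,33] → ·
  covered (6 px):
    · · · · · · · · · ·
    · · · · · · · · · ·
    · · · · · · · · · ·
    · · · · · · · · · ·
    · · · · · · · · · ·
    · █ · · · · · · · ·
    · █ █ · · · · · · ·
    · █ █ █ · · · · · ·
    · · · · · · · · · ·
    · · · · · · · · · ·
    · · · · · · · · · ·
T2:
  2·area = 48  (B↔C swapped to make it positive)
  edge (16, 8)→(8, 8): d=(-8,0) right/bottom  bias=-1
  edge (8, 8)→(8, 2): d=(0,-6) top-left  bias=+0
  edge (8, 2)→(16, 8): d=(8,6) right/bottom  bias=-1
    (4,1)@(9, 3): e=[40,6,2] → █
    (5,1)@(11, 3): e=[40,18,-10] → ·
    (4,2)@(9, 5): e=[24,6,18] → █
    (5,2)@(11, 5): e=[24,18,6] → █
    (6,2)@(13, 5): e=[24,30,-6] → ·
    (4,3)@(9, 7): e=[8,6,34] → █
    (6,3)@(13, 7): e=[8,30,10] → █
    (7,3)@(15, 7): e=[8,42,-2] → ·
    (4,4)@(9, 9): e=[-8,6,50] → ·
    (5,4)@(11, 9): e=[-8,18,38] → ·
    (6,4)@(13, 9): e=[-8,30,26] → ·
  covered (6 px):
    · · · · · · · · · ·
    · · · · █ · · · · ·
    · · · · █ █ · · · ·
    · · · · █ █ █ · · ·
    · · · · · · · · · ·
    · · · · · · · · · ·
    · · · · · · · · · ·
    · · · · · · · · · ·
    · · · · · · · · · ·
    · · · · · · · · · ·
    · · · · · · · · · ·
T3:
  2·area = 4
  edge (6, 18)→(16, 16): d=(10,-2) top-left  bias=+0
  edge (16, 16)→(8, 18): d=(-8,2) right/bottom  bias=-1
  edge (8, 18)→(6, 18): d=(-2,0) right/bottom  bias=-1
    (5,8)@(11, 17): e=[0,2,2] → █  [on edge]
    (6,8)@(13, 17): e=[4,-2,2] → ·
    (0,9)@(1, 19): e=[0,6,-2] → ·  [on edge]
    (5,9)@(11, 19): e=[20,-14,-2] → ·
  covered (1 px):
    · · · · · · · · · ·
    · · · · · · · · · ·
    · · · · · · · · · ·
    · · · · · · · · · ·
    · · · · · · · · · ·
    · · · · · · · · · ·
    · · · · · · · · · ·
    · · · · · · · · · ·
    · · · · · █ · · · ·
    · · · · · · · · · ·
    · · · · · · · · · ·
T4:
  2·area = 178
  edge (8, 4)→(14, 18): d=(6,14) right/bottom  bias=-1
  edge (14, 18)→(3, 22): d=(-11,4) right/bottom  bias=-1
  edge (3, 22)→(8, 4): d=(5,-18) top-left  bias=+0
    (4,3)@(9, 7): e=[4,141,33] → █
    (5,3)@(11, 7): e=[-24,133,69] → ·
    (3,4)@(7, 9): e=[44,127,7] → █
    (5,4)@(11, 9): e=[-12,111,79] → ·
    (3,5)@(7, 11): e=[56,105,17] → █
    (5,5)@(11, 11): e=[0,89,89] → ·  [on edge]
    (3,6)@(7, 13): e=[68,83,27] → █
    (5,6)@(11, 13): e=[12,67,99] → █
    (6,6)@(13, 13): e=[-16,59,135] → ·
    (2,7)@(5, 15): e=[108,69,1] → █
    (6,7)@(13, 15): e=[-4,37,145] → ·
    (2,8)@(5, 17): e=[120,47,11] → █
  covered (22 px):
    · · · · · · · · · ·
    · · · · · · · · · ·
    · · · · · · · · · ·
    · · · · █ · · · · ·
    · · · █ █ · · · · ·
    · · · █ █ · · · · ·
    · · · █ █ █ · · · ·
    · · █ █ █ █ · · · ·
    · · █ █ █ █ █ · · ·
    · · █ █ █ █ · · · ·
    · · █ · · · · · · ·

Final: 73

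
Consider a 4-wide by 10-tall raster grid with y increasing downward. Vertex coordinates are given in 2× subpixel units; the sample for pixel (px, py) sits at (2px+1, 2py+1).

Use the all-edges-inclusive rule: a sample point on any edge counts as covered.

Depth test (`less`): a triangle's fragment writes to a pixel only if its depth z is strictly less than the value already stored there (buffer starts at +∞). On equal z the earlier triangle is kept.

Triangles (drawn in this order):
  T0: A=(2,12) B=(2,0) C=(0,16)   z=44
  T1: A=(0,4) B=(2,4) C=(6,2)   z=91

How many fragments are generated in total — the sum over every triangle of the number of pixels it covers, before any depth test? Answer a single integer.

T0:
  2·area = 24  (B↔C swapped to make it positive)
  edge (2, 12)→(0, 16): d=(-2,4) inclusive
  edge (0, 16)→(2, 0): d=(2,-16) inclusive
  edge (2, 0)→(2, 12): d=(0,12) inclusive
    (0,4)@(1, 9): e=[10,2,12] → #
    (1,4)@(3, 9): e=[2,34,-12] → ·
    (0,5)@(1, 11): e=[6,6,12] → #
    (1,5)@(3, 11): e=[-2,38,-12] → ·
    (0,6)@(1, 13): e=[2,10,12] → #
    (1,6)@(3, 13): e=[-6,42,-12] → ·
    (0,7)@(1, 15): e=[-2,14,12] → ·
  covered (3 px):
    · · · ·
    · · · ·
    · · · ·
    · · · ·
    # · · ·
    # · · ·
    # · · ·
    · · · ·
    · · · ·
    · · · ·
T1:
  2·area = 4  (B↔C swapped to make it positive)
  edge (0, 4)→(6, 2): d=(6,-2) inclusive
  edge (6, 2)→(2, 4): d=(-4,2) inclusive
  edge (2, 4)→(0, 4): d=(-2,0) inclusive
    (1,1)@(3, 3): e=[0,2,2] → #  [on edge]
    (2,1)@(5, 3): e=[4,-2,2] → ·
    (1,2)@(3, 5): e=[12,-6,-2] → ·
  covered (1 px):
    · · · ·
    · # · ·
    · · · ·
    · · · ·
    · · · ·
    · · · ·
    · · · ·
    · · · ·
    · · · ·
    · · · ·

Result: 4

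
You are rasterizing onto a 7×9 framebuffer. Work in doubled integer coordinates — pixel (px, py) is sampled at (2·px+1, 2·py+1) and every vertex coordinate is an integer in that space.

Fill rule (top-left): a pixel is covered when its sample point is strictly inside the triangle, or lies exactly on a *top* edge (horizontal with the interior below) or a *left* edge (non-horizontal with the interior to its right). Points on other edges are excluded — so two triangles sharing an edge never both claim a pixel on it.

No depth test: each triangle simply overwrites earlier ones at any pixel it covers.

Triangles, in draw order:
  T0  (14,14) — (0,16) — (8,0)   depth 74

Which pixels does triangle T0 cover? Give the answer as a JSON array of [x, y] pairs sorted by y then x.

T0:
  2·area = 208
  edge (14, 14)→(0, 16): d=(-14,2) right/bottom  bias=-1
  edge (0, 16)→(8, 0): d=(8,-16) top-left  bias=+0
  edge (8, 0)→(14, 14): d=(6,14) right/bottom  bias=-1
    (3,1)@(7, 3): e=[168,8,32] → #
    (4,1)@(9, 3): e=[164,40,4] → #
    (5,1)@(11, 3): e=[160,72,-24] → ·
    (3,2)@(7, 5): e=[140,24,44] → #
    (5,2)@(11, 5): e=[132,88,-12] → ·
    (2,3)@(5, 7): e=[116,8,84] → #
    (5,3)@(11, 7): e=[104,104,0] → ·  [on edge]
    (2,4)@(5, 9): e=[88,24,96] → #
    (5,4)@(11, 9): e=[76,120,12] → #
    (6,4)@(13, 9): e=[72,152,-16] → ·
    (1,5)@(3, 11): e=[64,8,136] → #
    (6,5)@(13, 11): e=[44,168,-4] → ·
    (3,7)@(7, 15): e=[0,104,104] → ·  [on edge]
  covered (25 px):
    · · · · · · ·
    · · · # # · ·
    · · · # # · ·
    · · # # # · ·
    · · # # # # ·
    · # # # # # ·
    · # # # # # #
    # # # · · · ·
    · · · · · · ·

Result: [[3,1],[4,1],[3,2],[4,2],[2,3],[3,3],[4,3],[2,4],[3,4],[4,4],[5,4],[1,5],[2,5],[3,5],[4,5],[5,5],[1,6],[2,6],[3,6],[4,6],[5,6],[6,6],[0,7],[1,7],[2,7]]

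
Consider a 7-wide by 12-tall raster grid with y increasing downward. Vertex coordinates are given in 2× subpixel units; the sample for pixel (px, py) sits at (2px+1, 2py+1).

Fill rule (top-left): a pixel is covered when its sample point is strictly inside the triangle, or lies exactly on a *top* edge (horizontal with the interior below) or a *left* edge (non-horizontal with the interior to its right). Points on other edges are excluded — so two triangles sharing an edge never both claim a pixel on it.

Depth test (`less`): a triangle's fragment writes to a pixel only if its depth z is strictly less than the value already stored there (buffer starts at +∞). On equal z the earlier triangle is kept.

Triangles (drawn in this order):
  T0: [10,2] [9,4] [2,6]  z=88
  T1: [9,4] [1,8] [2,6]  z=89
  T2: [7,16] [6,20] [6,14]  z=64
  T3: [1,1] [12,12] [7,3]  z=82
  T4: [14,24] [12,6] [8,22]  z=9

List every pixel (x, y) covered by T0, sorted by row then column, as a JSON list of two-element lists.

T0:
  2·area = 12
  edge (10, 2)→(9, 4): d=(-1,2) right/bottom  bias=-1
  edge (9, 4)→(2, 6): d=(-7,2) right/bottom  bias=-1
  edge (2, 6)→(10, 2): d=(8,-4) top-left  bias=+0
    (4,1)@(9, 3): e=[1,7,4] → X
    (5,1)@(11, 3): e=[-3,3,12] → .
    (2,2)@(5, 5): e=[7,1,4] → X
    (3,2)@(7, 5): e=[3,-3,12] → .
    (4,2)@(9, 5): e=[-1,-7,20] → .
    (2,3)@(5, 7): e=[5,-13,20] → .
  covered (2 px):
    . . . . . . .
    . . . . X . .
    . . X . . . .
    . . . . . . .
    . . . . . . .
    . . . . . . .
    . . . . . . .
    . . . . . . .
    . . . . . . .
    . . . . . . .
    . . . . . . .
    . . . . . . .
T1:
  2·area = 12
  edge (9, 4)→(1, 8): d=(-8,4) right/bottom  bias=-1
  edge (1, 8)→(2, 6): d=(1,-2) top-left  bias=+0
  edge (2, 6)→(9, 4): d=(7,-2) top-left  bias=+0
    (5,1)@(11, 3): e=[0,15,-3] → .  [on edge]
    (3,2)@(7, 5): e=[0,9,3] → .  [on edge]
    (1,3)@(3, 7): e=[0,3,9] → .  [on edge]
  covered (0 px):
    . . . . . . .
    . . . . . . .
    . . . . . . .
    . . . . . . .
    . . . . . . .
    . . . . . . .
    . . . . . . .
    . . . . . . .
    . . . . . . .
    . . . . . . .
    . . . . . . .
    . . . . . . .
T2:
  2·area = 6
  edge (7, 16)→(6, 20): d=(-1,4) right/bottom  bias=-1
  edge (6, 20)→(6, 14): d=(0,-6) top-left  bias=+0
  edge (6, 14)→(7, 16): d=(1,2) right/bottom  bias=-1
  covered (0 px):
    . . . . . . .
    . . . . . . .
    . . . . . . .
    . . . . . . .
    . . . . . . .
    . . . . . . .
    . . . . . . .
    . . . . . . .
    . . . . . . .
    . . . . . . .
    . . . . . . .
    . . . . . . .
T3:
  2·area = 44  (B↔C swapped to make it positive)
  edge (1, 1)→(7, 3): d=(6,2) right/bottom  bias=-1
  edge (7, 3)→(12, 12): d=(5,9) right/bottom  bias=-1
  edge (12, 12)→(1, 1): d=(-11,-11) top-left  bias=+0
    (0,0)@(1, 1): e=[0,44,0] → .  [on edge]
    (1,1)@(3, 3): e=[8,36,0] → X  [on edge]
    (2,1)@(5, 3): e=[4,18,22] → X
    (3,1)@(7, 3): e=[0,0,44] → .  [on edge]
    (1,2)@(3, 5): e=[20,46,-22] → .
    (2,2)@(5, 5): e=[16,28,0] → X  [on edge]
    (3,2)@(7, 5): e=[12,10,22] → X
    (4,2)@(9, 5): e=[8,-8,44] → .
    (6,2)@(13, 5): e=[0,-44,88] → .  [on edge]
    (2,3)@(5, 7): e=[28,38,-22] → .
    (3,3)@(7, 7): e=[24,20,0] → X  [on edge]
    (4,3)@(9, 7): e=[20,2,22] → X
    (4,4)@(9, 9): e=[32,12,0] → X  [on edge]
    (5,5)@(11, 11): e=[40,4,0] → X  [on edge]
    (6,6)@(13, 13): e=[48,-4,0] → .  [on edge]
  covered (8 px):
    . . . . . . .
    . X X . . . .
    . . X X . . .
    . . . X X . .
    . . . . X . .
    . . . . . X .
    . . . . . . .
    . . . . . . .
    . . . . . . .
    . . . . . . .
    . . . . . . .
    . . . . . . .
T4:
  2·area = 104  (B↔C swapped to make it positive)
  edge (14, 24)→(8, 22): d=(-6,-2) top-left  bias=+0
  edge (8, 22)→(12, 6): d=(4,-16) top-left  bias=+0
  edge (12, 6)→(14, 24): d=(2,18) right/bottom  bias=-1
    (5,5)@(11, 11): e=[72,4,28] → X
    (6,5)@(13, 11): e=[76,36,-8] → .
    (5,6)@(11, 13): e=[60,12,32] → X
    (6,6)@(13, 13): e=[64,44,-4] → .
    (5,7)@(11, 15): e=[48,20,36] → X
    (6,7)@(13, 15): e=[52,52,0] → .  [on edge]
    (5,8)@(11, 17): e=[36,28,40] → X
    (6,8)@(13, 17): e=[40,60,4] → X
    (4,9)@(9, 19): e=[20,4,80] → X
    (2,10)@(5, 21): e=[0,-52,156] → .  [on edge]
    (4,10)@(9, 21): e=[8,12,84] → X
    (4,11)@(9, 23): e=[-4,20,88] → .
    (5,11)@(11, 23): e=[0,52,52] → X  [on edge]
  covered (13 px):
    . . . . . . .
    . . . . . . .
    . . . . . . .
    . . . . . . .
    . . . . . . .
    . . . . . X .
    . . . . . X .
    . . . . . X .
    . . . . . X X
    . . . . X X X
    . . . . X X X
    . . . . . X X

Result: [[4,1],[2,2]]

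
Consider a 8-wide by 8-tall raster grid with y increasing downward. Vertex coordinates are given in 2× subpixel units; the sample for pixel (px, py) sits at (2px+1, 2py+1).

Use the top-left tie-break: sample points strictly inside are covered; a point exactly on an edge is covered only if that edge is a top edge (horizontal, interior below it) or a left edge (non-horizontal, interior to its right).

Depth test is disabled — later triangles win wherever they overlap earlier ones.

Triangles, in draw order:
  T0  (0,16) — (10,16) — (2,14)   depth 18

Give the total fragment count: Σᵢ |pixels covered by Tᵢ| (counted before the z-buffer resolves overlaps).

T0:
  2·area = 20  (B↔C swapped to make it positive)
  edge (0, 16)→(2, 14): d=(2,-2) top-left  bias=+0
  edge (2, 14)→(10, 16): d=(8,2) right/bottom  bias=-1
  edge (10, 16)→(0, 16): d=(-10,0) right/bottom  bias=-1
    (7,0)@(15, 1): e=[0,-130,150] → ·  [on edge]
    (6,1)@(13, 3): e=[0,-110,130] → ·  [on edge]
    (5,2)@(11, 5): e=[0,-90,110] → ·  [on edge]
    (4,3)@(9, 7): e=[0,-70,90] → ·  [on edge]
    (3,4)@(7, 9): e=[0,-50,70] → ·  [on edge]
    (2,5)@(5, 11): e=[0,-30,50] → ·  [on edge]
    (1,6)@(3, 13): e=[0,-10,30] → ·  [on edge]
    (0,7)@(1, 15): e=[0,10,10] → █  [on edge]
    (1,7)@(3, 15): e=[4,6,10] → █
    (2,7)@(5, 15): e=[8,2,10] → █
    (3,7)@(7, 15): e=[12,-2,10] → ·
  covered (3 px):
    · · · · · · · ·
    · · · · · · · ·
    · · · · · · · ·
    · · · · · · · ·
    · · · · · · · ·
    · · · · · · · ·
    · · · · · · · ·
    █ █ █ · · · · ·

Answer: 3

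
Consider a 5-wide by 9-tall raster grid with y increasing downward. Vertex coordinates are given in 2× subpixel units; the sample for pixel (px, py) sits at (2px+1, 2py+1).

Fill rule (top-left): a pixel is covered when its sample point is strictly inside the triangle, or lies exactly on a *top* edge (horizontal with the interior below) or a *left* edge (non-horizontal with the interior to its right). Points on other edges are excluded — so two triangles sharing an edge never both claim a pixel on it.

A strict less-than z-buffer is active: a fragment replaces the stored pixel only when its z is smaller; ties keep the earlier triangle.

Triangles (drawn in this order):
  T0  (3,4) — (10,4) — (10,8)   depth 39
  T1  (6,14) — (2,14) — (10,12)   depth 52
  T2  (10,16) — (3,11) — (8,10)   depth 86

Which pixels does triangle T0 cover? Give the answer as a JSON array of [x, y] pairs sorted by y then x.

T0:
  2·area = 28
  edge (3, 4)→(10, 4): d=(7,0) top-left  bias=+0
  edge (10, 4)→(10, 8): d=(0,4) right/bottom  bias=-1
  edge (10, 8)→(3, 4): d=(-7,-4) top-left  bias=+0
    (2,2)@(5, 5): e=[7,20,1] → #
    (3,2)@(7, 5): e=[7,12,9] → #
    (4,2)@(9, 5): e=[7,4,17] → #
    (2,3)@(5, 7): e=[21,20,-13] → ·
    (3,3)@(7, 7): e=[21,12,-5] → ·
    (4,3)@(9, 7): e=[21,4,3] → #
    (4,4)@(9, 9): e=[35,4,-11] → ·
  covered (4 px):
    · · · · ·
    · · · · ·
    · · # # #
    · · · · #
    · · · · ·
    · · · · ·
    · · · · ·
    · · · · ·
    · · · · ·
T1:
  2·area = 8
  edge (6, 14)→(2, 14): d=(-4,0) right/bottom  bias=-1
  edge (2, 14)→(10, 12): d=(8,-2) top-left  bias=+0
  edge (10, 12)→(6, 14): d=(-4,2) right/bottom  bias=-1
    (3,6)@(7, 13): e=[4,2,2] → #
    (4,6)@(9, 13): e=[4,6,-2] → ·
    (3,7)@(7, 15): e=[-4,18,-6] → ·
  covered (1 px):
    · · · · ·
    · · · · ·
    · · · · ·
    · · · · ·
    · · · · ·
    · · · · ·
    · · · # ·
    · · · · ·
    · · · · ·
T2:
  2·area = 32
  edge (10, 16)→(3, 11): d=(-7,-5) top-left  bias=+0
  edge (3, 11)→(8, 10): d=(5,-1) top-left  bias=+0
  edge (8, 10)→(10, 16): d=(2,6) right/bottom  bias=-1
    (2,0)@(5, 1): e=[80,-48,0] → ·  [on edge]
    (3,3)@(7, 7): e=[48,-16,0] → ·  [on edge]
    (1,5)@(3, 11): e=[0,0,32] → #  [on edge]
    (2,5)@(5, 11): e=[10,2,20] → #
    (3,5)@(7, 11): e=[20,4,8] → #
    (4,5)@(9, 11): e=[30,6,-4] → ·
    (1,6)@(3, 13): e=[-14,10,36] → ·
    (2,6)@(5, 13): e=[-4,12,24] → ·
    (3,6)@(7, 13): e=[6,14,12] → #
    (4,6)@(9, 13): e=[16,16,0] → ·  [on edge]
    (3,7)@(7, 15): e=[-8,24,16] → ·
    (4,7)@(9, 15): e=[2,26,4] → #
  covered (5 px):
    · · · · ·
    · · · · ·
    · · · · ·
    · · · · ·
    · · · · ·
    · # # # ·
    · · · # ·
    · · · · #
    · · · · ·

Answer: [[2,2],[3,2],[4,2],[4,3]]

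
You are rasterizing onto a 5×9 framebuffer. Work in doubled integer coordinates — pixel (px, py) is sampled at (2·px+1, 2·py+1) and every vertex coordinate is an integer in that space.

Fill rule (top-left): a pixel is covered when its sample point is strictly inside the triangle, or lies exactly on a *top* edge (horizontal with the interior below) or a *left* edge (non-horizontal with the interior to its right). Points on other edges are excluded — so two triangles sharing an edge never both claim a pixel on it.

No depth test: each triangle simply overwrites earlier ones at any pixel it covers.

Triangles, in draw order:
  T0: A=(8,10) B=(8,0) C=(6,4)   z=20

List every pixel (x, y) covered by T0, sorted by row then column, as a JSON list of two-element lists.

T0:
  2·area = 20  (B↔C swapped to make it positive)
  edge (8, 10)→(6, 4): d=(-2,-6) top-left  bias=+0
  edge (6, 4)→(8, 0): d=(2,-4) top-left  bias=+0
  edge (8, 0)→(8, 10): d=(0,10) right/bottom  bias=-1
    (2,0)@(5, 1): e=[0,-10,30] → ·  [on edge]
    (3,1)@(7, 3): e=[8,2,10] → #
    (4,1)@(9, 3): e=[20,10,-10] → ·
    (3,2)@(7, 5): e=[4,6,10] → #
    (4,2)@(9, 5): e=[16,14,-10] → ·
    (3,3)@(7, 7): e=[0,10,10] → #  [on edge]
    (4,3)@(9, 7): e=[12,18,-10] → ·
    (3,4)@(7, 9): e=[-4,14,10] → ·
    (4,6)@(9, 13): e=[0,30,-10] → ·  [on edge]
  covered (3 px):
    · · · · ·
    · · · # ·
    · · · # ·
    · · · # ·
    · · · · ·
    · · · · ·
    · · · · ·
    · · · · ·
    · · · · ·

Final: [[3,1],[3,2],[3,3]]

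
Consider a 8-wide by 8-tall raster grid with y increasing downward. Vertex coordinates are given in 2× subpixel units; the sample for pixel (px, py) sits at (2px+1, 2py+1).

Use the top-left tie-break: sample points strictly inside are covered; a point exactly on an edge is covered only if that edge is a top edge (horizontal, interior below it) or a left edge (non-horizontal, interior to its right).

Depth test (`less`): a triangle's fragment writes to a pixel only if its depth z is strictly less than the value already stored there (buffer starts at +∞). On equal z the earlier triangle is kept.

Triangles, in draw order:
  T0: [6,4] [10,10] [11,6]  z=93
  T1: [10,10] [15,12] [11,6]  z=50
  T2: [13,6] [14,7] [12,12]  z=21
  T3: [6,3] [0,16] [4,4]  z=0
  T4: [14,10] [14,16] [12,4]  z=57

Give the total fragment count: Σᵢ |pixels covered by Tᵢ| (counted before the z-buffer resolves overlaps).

T0:
  2·area = 22  (B↔C swapped to make it positive)
  edge (6, 4)→(11, 6): d=(5,2) right/bottom  bias=-1
  edge (11, 6)→(10, 10): d=(-1,4) right/bottom  bias=-1
  edge (10, 10)→(6, 4): d=(-4,-6) top-left  bias=+0
    (3,2)@(7, 5): e=[3,17,2] → █
    (4,2)@(9, 5): e=[-1,9,14] → ·
    (3,3)@(7, 7): e=[13,15,-6] → ·
    (4,3)@(9, 7): e=[9,7,6] → █
    (5,3)@(11, 7): e=[5,-1,18] → ·
    (4,4)@(9, 9): e=[19,5,-2] → ·
  covered (2 px):
    · · · · · · · ·
    · · · · · · · ·
    · · · █ · · · ·
    · · · · █ · · ·
    · · · · · · · ·
    · · · · · · · ·
    · · · · · · · ·
    · · · · · · · ·
T1:
  2·area = 22  (B↔C swapped to make it positive)
  edge (10, 10)→(11, 6): d=(1,-4) top-left  bias=+0
  edge (11, 6)→(15, 12): d=(4,6) right/bottom  bias=-1
  edge (15, 12)→(10, 10): d=(-5,-2) top-left  bias=+0
    (4,1)@(9, 3): e=[-11,0,33] → ·  [on edge]
    (5,3)@(11, 7): e=[1,4,17] → █
    (6,3)@(13, 7): e=[9,-8,21] → ·
    (5,4)@(11, 9): e=[3,12,7] → █
    (6,4)@(13, 9): e=[11,0,11] → ·  [on edge]
    (5,5)@(11, 11): e=[5,20,-3] → ·
    (6,5)@(13, 11): e=[13,8,1] → █
    (7,5)@(15, 11): e=[21,-4,5] → ·
    (6,6)@(13, 13): e=[15,16,-9] → ·
  covered (3 px):
    · · · · · · · ·
    · · · · · · · ·
    · · · · · · · ·
    · · · · · █ · ·
    · · · · · █ · ·
    · · · · · · █ ·
    · · · · · · · ·
    · · · · · · · ·
T2:
  2·area = 7
  edge (13, 6)→(14, 7): d=(1,1) right/bottom  bias=-1
  edge (14, 7)→(12, 12): d=(-2,5) right/bottom  bias=-1
  edge (12, 12)→(13, 6): d=(1,-6) top-left  bias=+0
    (6,3)@(13, 7): e=[1,5,1] → █
    (7,3)@(15, 7): e=[-1,-5,13] → ·
    (6,4)@(13, 9): e=[3,1,3] → █
    (7,4)@(15, 9): e=[1,-9,15] → ·
    (6,5)@(13, 11): e=[5,-3,5] → ·
  covered (2 px):
    · · · · · · · ·
    · · · · · · · ·
    · · · · · · · ·
    · · · · · · █ ·
    · · · · · · █ ·
    · · · · · · · ·
    · · · · · · · ·
    · · · · · · · ·
T3:
  2·area = 20
  edge (6, 3)→(0, 16): d=(-6,13) right/bottom  bias=-1
  edge (0, 16)→(4, 4): d=(4,-12) top-left  bias=+0
  edge (4, 4)→(6, 3): d=(2,-1) top-left  bias=+0
    (2,0)@(5, 1): e=[25,0,-5] → ·  [on edge]
    (2,2)@(5, 5): e=[1,16,3] → █
    (3,2)@(7, 5): e=[-25,40,5] → ·
    (1,3)@(3, 7): e=[15,0,5] → █  [on edge]
    (2,3)@(5, 7): e=[-11,24,7] → ·
    (1,4)@(3, 9): e=[3,8,9] → █
    (2,4)@(5, 9): e=[-23,32,11] → ·
    (1,5)@(3, 11): e=[-9,16,13] → ·
    (0,6)@(1, 13): e=[5,0,15] → █  [on edge]
    (1,6)@(3, 13): e=[-21,24,17] → ·
    (0,7)@(1, 15): e=[-7,8,19] → ·
  covered (4 px):
    · · · · · · · ·
    · · · · · · · ·
    · · █ · · · · ·
    · █ · · · · · ·
    · █ · · · · · ·
    · · · · · · · ·
    █ · · · · · · ·
    · · · · · · · ·
T4:
  2·area = 12
  edge (14, 10)→(14, 16): d=(0,6) right/bottom  bias=-1
  edge (14, 16)→(12, 4): d=(-2,-12) top-left  bias=+0
  edge (12, 4)→(14, 10): d=(2,6) right/bottom  bias=-1
    (5,0)@(11, 1): e=[18,-6,0] → ·  [on edge]
    (6,3)@(13, 7): e=[6,6,0] → ·  [on edge]
    (6,4)@(13, 9): e=[6,2,4] → █
    (7,4)@(15, 9): e=[-6,26,-8] → ·
    (6,5)@(13, 11): e=[6,-2,8] → ·
    (7,6)@(15, 13): e=[-6,18,0] → ·  [on edge]
  covered (1 px):
    · · · · · · · ·
    · · · · · · · ·
    · · · · · · · ·
    · · · · · · · ·
    · · · · · · █ ·
    · · · · · · · ·
    · · · · · · · ·
    · · · · · · · ·

Final: 12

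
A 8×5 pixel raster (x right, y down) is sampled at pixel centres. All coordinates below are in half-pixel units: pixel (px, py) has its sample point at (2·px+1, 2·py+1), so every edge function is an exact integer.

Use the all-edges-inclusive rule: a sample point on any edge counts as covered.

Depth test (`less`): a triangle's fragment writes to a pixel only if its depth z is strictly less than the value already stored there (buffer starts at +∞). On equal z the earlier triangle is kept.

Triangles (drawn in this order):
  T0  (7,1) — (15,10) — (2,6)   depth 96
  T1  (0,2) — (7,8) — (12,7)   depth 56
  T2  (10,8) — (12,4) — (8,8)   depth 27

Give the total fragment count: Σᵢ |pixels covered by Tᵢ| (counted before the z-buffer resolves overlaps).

T0:
  2·area = 85
  edge (7, 1)→(15, 10): d=(8,9) inclusive
  edge (15, 10)→(2, 6): d=(-13,-4) inclusive
  edge (2, 6)→(7, 1): d=(5,-5) inclusive
    (3,0)@(7, 1): e=[0,85,0] → X  [on edge]
    (4,0)@(9, 1): e=[-18,93,10] → .
    (2,1)@(5, 3): e=[34,51,0] → X  [on edge]
    (4,1)@(9, 3): e=[-2,67,20] → .
    (1,2)@(3, 5): e=[68,17,0] → X  [on edge]
    (4,2)@(9, 5): e=[14,41,30] → X
    (5,2)@(11, 5): e=[-4,49,40] → .
    (0,3)@(1, 7): e=[102,-17,0] → .  [on edge]
    (1,3)@(3, 7): e=[84,-9,10] → .
    (2,3)@(5, 7): e=[66,-1,20] → .
    (3,3)@(7, 7): e=[48,7,30] → X
    (5,3)@(11, 7): e=[12,23,50] → X
  covered (11 px):
    . . . X . . . .
    . . X X . . . .
    . X X X X . . .
    . . . X X X . .
    . . . . . . X .
T1:
  2·area = 37  (B↔C swapped to make it positive)
  edge (0, 2)→(12, 7): d=(12,5) inclusive
  edge (12, 7)→(7, 8): d=(-5,1) inclusive
  edge (7, 8)→(0, 2): d=(-7,-6) inclusive
    (2,2)@(5, 5): e=[11,17,9] → X
    (3,2)@(7, 5): e=[1,15,21] → X
    (4,2)@(9, 5): e=[-9,13,33] → .
    (2,3)@(5, 7): e=[35,7,-5] → .
    (3,3)@(7, 7): e=[25,5,7] → X
    (4,3)@(9, 7): e=[15,3,19] → X
    (5,3)@(11, 7): e=[5,1,31] → X
    (6,3)@(13, 7): e=[-5,-1,43] → .
    (3,4)@(7, 9): e=[49,-5,-7] → .
    (4,4)@(9, 9): e=[39,-7,5] → .
    (5,4)@(11, 9): e=[29,-9,17] → .
  covered (5 px):
    . . . . . . . .
    . . . . . . . .
    . . X X . . . .
    . . . X X X . .
    . . . . . . . .
T2:
  2·area = 8  (B↔C swapped to make it positive)
  edge (10, 8)→(8, 8): d=(-2,0) inclusive
  edge (8, 8)→(12, 4): d=(4,-4) inclusive
  edge (12, 4)→(10, 8): d=(-2,4) inclusive
    (7,0)@(15, 1): e=[14,0,-6] → .  [on edge]
    (6,1)@(13, 3): e=[10,0,-2] → .  [on edge]
    (5,2)@(11, 5): e=[6,0,2] → X  [on edge]
    (6,2)@(13, 5): e=[6,8,-6] → .
    (4,3)@(9, 7): e=[2,0,6] → X  [on edge]
    (5,3)@(11, 7): e=[2,8,-2] → .
    (3,4)@(7, 9): e=[-2,0,10] → .  [on edge]
    (4,4)@(9, 9): e=[-2,8,2] → .
  covered (2 px):
    . . . . . . . .
    . . . . . . . .
    . . . . . X . .
    . . . . X . . .
    . . . . . . . .

Result: 18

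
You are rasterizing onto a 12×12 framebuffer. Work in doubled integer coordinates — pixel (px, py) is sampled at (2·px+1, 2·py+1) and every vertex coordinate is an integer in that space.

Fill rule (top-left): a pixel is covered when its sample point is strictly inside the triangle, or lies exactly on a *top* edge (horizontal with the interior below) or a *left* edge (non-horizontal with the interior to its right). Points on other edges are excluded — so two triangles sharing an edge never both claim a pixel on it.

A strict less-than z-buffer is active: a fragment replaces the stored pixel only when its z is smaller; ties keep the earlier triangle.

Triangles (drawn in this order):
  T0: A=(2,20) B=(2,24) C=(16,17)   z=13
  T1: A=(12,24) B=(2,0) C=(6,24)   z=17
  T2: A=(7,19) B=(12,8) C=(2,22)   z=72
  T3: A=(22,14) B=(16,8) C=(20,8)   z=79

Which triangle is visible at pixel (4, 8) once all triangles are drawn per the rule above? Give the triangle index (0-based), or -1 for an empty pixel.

T0:
  2·area = 56  (B↔C swapped to make it positive)
  edge (2, 20)→(16, 17): d=(14,-3) top-left  bias=+0
  edge (16, 17)→(2, 24): d=(-14,7) right/bottom  bias=-1
  edge (2, 24)→(2, 20): d=(0,-4) top-left  bias=+0
    (3,9)@(7, 19): e=[1,35,20] → X
    (4,9)@(9, 19): e=[7,21,28] → X
    (5,9)@(11, 19): e=[13,7,36] → X
    (6,9)@(13, 19): e=[19,-7,44] → .
    (1,10)@(3, 21): e=[17,35,4] → X
    (2,10)@(5, 21): e=[23,21,12] → X
    (4,10)@(9, 21): e=[35,-7,28] → .
    (5,10)@(11, 21): e=[41,-21,36] → .
    (1,11)@(3, 23): e=[45,7,4] → X
    (2,11)@(5, 23): e=[51,-7,12] → .
    (3,11)@(7, 23): e=[57,-21,20] → .
  covered (7 px):
    . . . . . . . . . . . .
    . . . . . . . . . . . .
    . . . . . . . . . . . .
    . . . . . . . . . . . .
    . . . . . . . . . . . .
    . . . . . . . . . . . .
    . . . . . . . . . . . .
    . . . . . . . . . . . .
    . . . . . . . . . . . .
    . . . X X X . . . . . .
    . X X X . . . . . . . .
    . X . . . . . . . . . .
T1:
  2·area = 144  (B↔C swapped to make it positive)
  edge (12, 24)→(6, 24): d=(-6,0) right/bottom  bias=-1
  edge (6, 24)→(2, 0): d=(-4,-24) top-left  bias=+0
  edge (2, 0)→(12, 24): d=(10,24) right/bottom  bias=-1
    (1,1)@(3, 3): e=[126,12,6] → X
    (2,1)@(5, 3): e=[126,60,-42] → .
    (1,2)@(3, 5): e=[114,4,26] → X
    (2,2)@(5, 5): e=[114,52,-22] → .
    (1,3)@(3, 7): e=[102,-4,46] → .
    (2,4)@(5, 9): e=[90,36,18] → X
    (3,4)@(7, 9): e=[90,84,-30] → .
    (2,5)@(5, 11): e=[78,28,38] → X
    (3,5)@(7, 11): e=[78,76,-10] → .
    (2,6)@(5, 13): e=[66,20,58] → X
    (3,6)@(7, 13): e=[66,68,10] → X
    (4,6)@(9, 13): e=[66,116,-38] → .
  covered (18 px):
    . . . . . . . . . . . .
    . X . . . . . . . . . .
    . X . . . . . . . . . .
    . . . . . . . . . . . .
    . . X . . . . . . . . .
    . . X . . . . . . . . .
    . . X X . . . . . . . .
    . . X X . . . . . . . .
    . . X X X . . . . . . .
    . . . X X . . . . . . .
    . . . X X . . . . . . .
    . . . X X X . . . . . .
T2:
  2·area = 40  (B↔C swapped to make it positive)
  edge (7, 19)→(2, 22): d=(-5,3) right/bottom  bias=-1
  edge (2, 22)→(12, 8): d=(10,-14) top-left  bias=+0
  edge (12, 8)→(7, 19): d=(-5,11) right/bottom  bias=-1
    (8,0)@(17, 1): e=[60,0,-20] → .  [on edge]
    (4,6)@(9, 13): e=[24,8,8] → X
    (5,6)@(11, 13): e=[18,36,-14] → .
    (8,6)@(17, 13): e=[0,120,-80] → .  [on edge]
    (3,7)@(7, 15): e=[20,0,20] → X  [on edge]
    (4,7)@(9, 15): e=[14,28,-2] → .
    (3,8)@(7, 17): e=[10,20,10] → X
    (4,8)@(9, 17): e=[4,48,-12] → .
    (2,9)@(5, 19): e=[6,12,22] → X
    (3,9)@(7, 19): e=[0,40,0] → .  [on edge]
    (1,10)@(3, 21): e=[2,4,34] → X
    (2,10)@(5, 21): e=[-4,32,12] → .
  covered (5 px):
    . . . . . . . . . . . .
    . . . . . . . . . . . .
    . . . . . . . . . . . .
    . . . . . . . . . . . .
    . . . . . . . . . . . .
    . . . . . . . . . . . .
    . . . . X . . . . . . .
    . . . X . . . . . . . .
    . . . X . . . . . . . .
    . . X . . . . . . . . .
    . X . . . . . . . . . .
    . . . . . . . . . . . .
T3:
  2·area = 24
  edge (22, 14)→(16, 8): d=(-6,-6) top-left  bias=+0
  edge (16, 8)→(20, 8): d=(4,0) top-left  bias=+0
  edge (20, 8)→(22, 14): d=(2,6) right/bottom  bias=-1
    (4,0)@(9, 1): e=[0,-28,52] → .  [on edge]
    (5,1)@(11, 3): e=[0,-20,44] → .  [on edge]
    (6,2)@(13, 5): e=[0,-12,36] → .  [on edge]
    (9,2)@(19, 5): e=[36,-12,0] → .  [on edge]
    (7,3)@(15, 7): e=[0,-4,28] → .  [on edge]
    (8,4)@(17, 9): e=[0,4,20] → X  [on edge]
    (9,4)@(19, 9): e=[12,4,8] → X
    (10,4)@(21, 9): e=[24,4,-4] → .
    (8,5)@(17, 11): e=[-12,12,24] → .
    (9,5)@(19, 11): e=[0,12,12] → X  [on edge]
    (10,5)@(21, 11): e=[12,12,0] → .  [on edge]
    (9,6)@(19, 13): e=[-12,20,16] → .
    (10,6)@(21, 13): e=[0,20,4] → X  [on edge]
    (11,7)@(23, 15): e=[0,28,-4] → .  [on edge]
    (11,8)@(23, 17): e=[-12,36,0] → .  [on edge]
  covered (4 px):
    . . . . . . . . . . . .
    . . . . . . . . . . . .
    . . . . . . . . . . . .
    . . . . . . . . . . . .
    . . . . . . . . X X . .
    . . . . . . . . . X . .
    . . . . . . . . . . X .
    . . . . . . . . . . . .
    . . . . . . . . . . . .
    . . . . . . . . . . . .
    . . . . . . . . . . . .
    . . . . . . . . . . . .

Z-buffer (winner per pixel, '.' = empty):
  . . . . . . . . . . . .
  . 1 . . . . . . . . . .
  . 1 . . . . . . . . . .
  . . . . . . . . . . . .
  . . 1 . . . . . 3 3 . .
  . . 1 . . . . . . 3 . .
  . . 1 1 2 . . . . . 3 .
  . . 1 1 . . . . . . . .
  . . 1 1 1 . . . . . . .
  . . 2 0 0 0 . . . . . .
  . 0 0 0 1 . . . . . . .
  . 0 . 1 1 1 . . . . . .

Final: 1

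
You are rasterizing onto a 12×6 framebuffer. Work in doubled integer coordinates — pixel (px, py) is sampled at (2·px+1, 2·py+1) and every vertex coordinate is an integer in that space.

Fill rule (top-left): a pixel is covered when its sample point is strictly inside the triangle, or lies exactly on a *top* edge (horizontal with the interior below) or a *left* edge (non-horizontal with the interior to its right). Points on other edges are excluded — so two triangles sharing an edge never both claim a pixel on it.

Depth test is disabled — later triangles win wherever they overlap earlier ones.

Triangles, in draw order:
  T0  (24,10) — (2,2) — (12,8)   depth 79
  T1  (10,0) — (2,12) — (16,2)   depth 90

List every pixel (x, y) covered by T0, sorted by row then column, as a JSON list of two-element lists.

T0:
  2·area = 52  (B↔C swapped to make it positive)
  edge (24, 10)→(12, 8): d=(-12,-2) top-left  bias=+0
  edge (12, 8)→(2, 2): d=(-10,-6) top-left  bias=+0
  edge (2, 2)→(24, 10): d=(22,8) right/bottom  bias=-1
    (3,2)@(7, 5): e=[26,0,26] → #  [on edge]
    (4,2)@(9, 5): e=[30,12,10] → #
    (5,2)@(11, 5): e=[34,24,-6] → ·
    (3,3)@(7, 7): e=[2,-20,70] → ·
    (4,3)@(9, 7): e=[6,-8,54] → ·
    (5,3)@(11, 7): e=[10,4,38] → #
    (6,3)@(13, 7): e=[14,16,22] → #
    (7,3)@(15, 7): e=[18,28,6] → #
    (8,3)@(17, 7): e=[22,40,-10] → ·
    (5,4)@(11, 9): e=[-14,-16,82] → ·
    (6,4)@(13, 9): e=[-10,-4,66] → ·
    (7,4)@(15, 9): e=[-6,8,50] → ·
    (8,5)@(17, 11): e=[-26,0,78] → ·  [on edge]
  covered (7 px):
    · · · · · · · · · · · ·
    · · · · · · · · · · · ·
    · · · # # · · · · · · ·
    · · · · · # # # · · · ·
    · · · · · · · · · # # ·
    · · · · · · · · · · · ·
T1:
  2·area = 88  (B↔C swapped to make it positive)
  edge (10, 0)→(16, 2): d=(6,2) right/bottom  bias=-1
  edge (16, 2)→(2, 12): d=(-14,10) right/bottom  bias=-1
  edge (2, 12)→(10, 0): d=(8,-12) top-left  bias=+0
    (5,0)@(11, 1): e=[4,64,20] → #
    (6,0)@(13, 1): e=[0,44,44] → ·  [on edge]
    (4,1)@(9, 3): e=[20,56,12] → #
    (6,1)@(13, 3): e=[12,16,60] → #
    (7,1)@(15, 3): e=[8,-4,84] → ·
    (9,1)@(19, 3): e=[0,-44,132] → ·  [on edge]
    (3,2)@(7, 5): e=[36,48,4] → #
    (6,2)@(13, 5): e=[24,-12,76] → ·
    (3,3)@(7, 7): e=[48,20,20] → #
    (4,3)@(9, 7): e=[44,0,44] → ·  [on edge]
    (5,3)@(11, 7): e=[40,-20,68] → ·
    (2,4)@(5, 9): e=[64,12,12] → #
  covered (10 px):
    · · · · · # · · · · · ·
    · · · · # # # · · · · ·
    · · · # # # · · · · · ·
    · · · # · · · · · · · ·
    · · # · · · · · · · · ·
    · # · · · · · · · · · ·

Answer: [[3,2],[4,2],[5,3],[6,3],[7,3],[9,4],[10,4]]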